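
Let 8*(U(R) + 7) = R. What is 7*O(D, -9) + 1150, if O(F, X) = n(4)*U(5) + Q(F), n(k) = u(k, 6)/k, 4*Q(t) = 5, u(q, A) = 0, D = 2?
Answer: 4635/4 ≈ 1158.8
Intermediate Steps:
U(R) = -7 + R/8
Q(t) = 5/4 (Q(t) = (¼)*5 = 5/4)
n(k) = 0 (n(k) = 0/k = 0)
O(F, X) = 5/4 (O(F, X) = 0*(-7 + (⅛)*5) + 5/4 = 0*(-7 + 5/8) + 5/4 = 0*(-51/8) + 5/4 = 0 + 5/4 = 5/4)
7*O(D, -9) + 1150 = 7*(5/4) + 1150 = 35/4 + 1150 = 4635/4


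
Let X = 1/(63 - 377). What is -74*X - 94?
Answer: -14721/157 ≈ -93.764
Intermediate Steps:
X = -1/314 (X = 1/(-314) = -1/314 ≈ -0.0031847)
-74*X - 94 = -74*(-1/314) - 94 = 37/157 - 94 = -14721/157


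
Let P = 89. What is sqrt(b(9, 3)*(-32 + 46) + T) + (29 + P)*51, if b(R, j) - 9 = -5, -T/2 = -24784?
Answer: 6018 + 2*sqrt(12406) ≈ 6240.8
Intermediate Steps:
T = 49568 (T = -2*(-24784) = 49568)
b(R, j) = 4 (b(R, j) = 9 - 5 = 4)
sqrt(b(9, 3)*(-32 + 46) + T) + (29 + P)*51 = sqrt(4*(-32 + 46) + 49568) + (29 + 89)*51 = sqrt(4*14 + 49568) + 118*51 = sqrt(56 + 49568) + 6018 = sqrt(49624) + 6018 = 2*sqrt(12406) + 6018 = 6018 + 2*sqrt(12406)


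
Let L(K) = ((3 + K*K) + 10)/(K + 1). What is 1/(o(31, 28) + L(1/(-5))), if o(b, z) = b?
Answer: 10/473 ≈ 0.021142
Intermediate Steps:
L(K) = (13 + K²)/(1 + K) (L(K) = ((3 + K²) + 10)/(1 + K) = (13 + K²)/(1 + K))
1/(o(31, 28) + L(1/(-5))) = 1/(31 + (13 + (1/(-5))²)/(1 + 1/(-5))) = 1/(31 + (13 + (-⅕)²)/(1 - ⅕)) = 1/(31 + (13 + 1/25)/(⅘)) = 1/(31 + (5/4)*(326/25)) = 1/(31 + 163/10) = 1/(473/10) = 10/473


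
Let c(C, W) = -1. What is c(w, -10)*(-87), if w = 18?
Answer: 87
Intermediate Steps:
c(w, -10)*(-87) = -1*(-87) = 87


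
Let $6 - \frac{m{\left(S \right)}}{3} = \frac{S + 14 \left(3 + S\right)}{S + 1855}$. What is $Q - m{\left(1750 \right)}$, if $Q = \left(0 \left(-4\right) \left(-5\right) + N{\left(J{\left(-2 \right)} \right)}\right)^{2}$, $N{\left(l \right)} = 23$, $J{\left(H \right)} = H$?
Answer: $\frac{274433}{515} \approx 532.88$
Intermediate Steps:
$m{\left(S \right)} = 18 - \frac{3 \left(42 + 15 S\right)}{1855 + S}$ ($m{\left(S \right)} = 18 - 3 \frac{S + 14 \left(3 + S\right)}{S + 1855} = 18 - 3 \frac{S + \left(42 + 14 S\right)}{1855 + S} = 18 - 3 \frac{42 + 15 S}{1855 + S} = 18 - \frac{3 \left(42 + 15 S\right)}{1855 + S}$)
$Q = 529$ ($Q = \left(0 \left(-4\right) \left(-5\right) + 23\right)^{2} = \left(0 \left(-5\right) + 23\right)^{2} = \left(0 + 23\right)^{2} = 23^{2} = 529$)
$Q - m{\left(1750 \right)} = 529 - \frac{27 \left(1232 - 1750\right)}{1855 + 1750} = 529 - \frac{27 \left(1232 - 1750\right)}{3605} = 529 - 27 \cdot \frac{1}{3605} \left(-518\right) = 529 - - \frac{1998}{515} = 529 + \frac{1998}{515} = \frac{274433}{515}$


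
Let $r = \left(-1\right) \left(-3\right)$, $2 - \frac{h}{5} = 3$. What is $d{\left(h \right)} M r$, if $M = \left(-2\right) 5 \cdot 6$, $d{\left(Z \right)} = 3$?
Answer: $-540$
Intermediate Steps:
$h = -5$ ($h = 10 - 15 = -5$)
$r = 3$
$M = -60$ ($M = \left(-10\right) 6 = -60$)
$d{\left(h \right)} M r = 3 \left(-60\right) 3 = \left(-180\right) 3 = -540$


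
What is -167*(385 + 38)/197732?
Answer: -70641/197732 ≈ -0.35726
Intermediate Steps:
-167*(385 + 38)/197732 = -167*423*(1/197732) = -70641*1/197732 = -70641/197732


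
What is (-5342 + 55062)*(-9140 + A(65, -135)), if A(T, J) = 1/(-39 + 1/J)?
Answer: -1196545982500/2633 ≈ -4.5444e+8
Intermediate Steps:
(-5342 + 55062)*(-9140 + A(65, -135)) = (-5342 + 55062)*(-9140 - 1*(-135)/(-1 + 39*(-135))) = 49720*(-9140 - 1*(-135)/(-1 - 5265)) = 49720*(-9140 - 1*(-135)/(-5266)) = 49720*(-9140 - 1*(-135)*(-1/5266)) = 49720*(-9140 - 135/5266) = 49720*(-48131375/5266) = -1196545982500/2633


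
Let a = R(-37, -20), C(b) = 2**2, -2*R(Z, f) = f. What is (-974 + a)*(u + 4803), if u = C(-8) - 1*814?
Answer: -3849252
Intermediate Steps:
R(Z, f) = -f/2
C(b) = 4
a = 10 (a = -1/2*(-20) = 10)
u = -810 (u = 4 - 1*814 = 4 - 814 = -810)
(-974 + a)*(u + 4803) = (-974 + 10)*(-810 + 4803) = -964*3993 = -3849252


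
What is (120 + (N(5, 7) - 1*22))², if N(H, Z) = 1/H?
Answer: 241081/25 ≈ 9643.2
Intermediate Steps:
(120 + (N(5, 7) - 1*22))² = (120 + (1/5 - 1*22))² = (120 + (⅕ - 22))² = (120 - 109/5)² = (491/5)² = 241081/25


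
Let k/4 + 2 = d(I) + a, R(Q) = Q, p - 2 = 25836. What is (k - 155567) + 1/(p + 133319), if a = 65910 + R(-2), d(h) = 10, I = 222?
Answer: 17204394230/159157 ≈ 1.0810e+5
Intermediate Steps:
p = 25838 (p = 2 + 25836 = 25838)
a = 65908 (a = 65910 - 2 = 65908)
k = 263664 (k = -8 + 4*(10 + 65908) = -8 + 4*65918 = -8 + 263672 = 263664)
(k - 155567) + 1/(p + 133319) = (263664 - 155567) + 1/(25838 + 133319) = 108097 + 1/159157 = 17204394230/159157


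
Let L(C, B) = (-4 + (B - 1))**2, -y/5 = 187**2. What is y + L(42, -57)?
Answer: -171001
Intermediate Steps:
y = -174845 (y = -5*187**2 = -5*34969 = -174845)
L(C, B) = (-5 + B)**2 (L(C, B) = (-4 + (-1 + B))**2 = (-5 + B)**2)
y + L(42, -57) = -174845 + (-5 - 57)**2 = -174845 + (-62)**2 = -174845 + 3844 = -171001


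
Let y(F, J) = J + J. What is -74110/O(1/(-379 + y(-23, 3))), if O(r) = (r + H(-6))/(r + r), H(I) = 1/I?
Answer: -889320/379 ≈ -2346.5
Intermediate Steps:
y(F, J) = 2*J
O(r) = (-1/6 + r)/(2*r) (O(r) = (r + 1/(-6))/(r + r) = (r - 1/6)/((2*r)) = (-1/6 + r)*(1/(2*r)) = (-1/6 + r)/(2*r))
-74110/O(1/(-379 + y(-23, 3))) = -74110*12/((-1 + 6/(-379 + 2*3))*(-379 + 2*3)) = -74110*12/((-1 + 6/(-379 + 6))*(-379 + 6)) = -74110*(-12/(373*(-1 + 6/(-373)))) = -74110*(-12/(373*(-1 + 6*(-1/373)))) = -74110*(-12/(373*(-1 - 6/373))) = -74110/((1/12)*(-373)*(-379/373)) = -74110/379/12 = -74110*12/379 = -889320/379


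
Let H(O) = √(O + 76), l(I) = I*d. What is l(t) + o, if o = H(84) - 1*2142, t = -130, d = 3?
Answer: -2532 + 4*√10 ≈ -2519.4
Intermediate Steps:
l(I) = 3*I (l(I) = I*3 = 3*I)
H(O) = √(76 + O)
o = -2142 + 4*√10 (o = √(76 + 84) - 1*2142 = √160 - 2142 = 4*√10 - 2142 = -2142 + 4*√10 ≈ -2129.4)
l(t) + o = 3*(-130) + (-2142 + 4*√10) = -390 + (-2142 + 4*√10) = -2532 + 4*√10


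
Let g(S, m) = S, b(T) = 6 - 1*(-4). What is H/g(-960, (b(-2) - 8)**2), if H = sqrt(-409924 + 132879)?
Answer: -I*sqrt(277045)/960 ≈ -0.54828*I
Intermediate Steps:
b(T) = 10 (b(T) = 6 + 4 = 10)
H = I*sqrt(277045) (H = sqrt(-277045) = I*sqrt(277045) ≈ 526.35*I)
H/g(-960, (b(-2) - 8)**2) = (I*sqrt(277045))/(-960) = (I*sqrt(277045))*(-1/960) = -I*sqrt(277045)/960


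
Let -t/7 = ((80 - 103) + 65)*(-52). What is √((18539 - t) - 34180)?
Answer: I*√30929 ≈ 175.87*I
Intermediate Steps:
t = 15288 (t = -7*((80 - 103) + 65)*(-52) = -7*(-23 + 65)*(-52) = -294*(-52) = -7*(-2184) = 15288)
√((18539 - t) - 34180) = √((18539 - 1*15288) - 34180) = √((18539 - 15288) - 34180) = √(3251 - 34180) = √(-30929) = I*√30929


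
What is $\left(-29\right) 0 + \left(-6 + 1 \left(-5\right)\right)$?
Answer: $-11$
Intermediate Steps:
$\left(-29\right) 0 + \left(-6 + 1 \left(-5\right)\right) = 0 - 11 = -11$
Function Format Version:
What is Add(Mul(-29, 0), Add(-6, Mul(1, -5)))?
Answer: -11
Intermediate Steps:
Add(Mul(-29, 0), Add(-6, Mul(1, -5))) = Add(0, Add(-6, -5)) = Add(0, -11) = -11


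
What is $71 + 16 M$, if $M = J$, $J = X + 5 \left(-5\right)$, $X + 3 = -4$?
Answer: $-441$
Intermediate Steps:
$X = -7$ ($X = -3 - 4 = -7$)
$J = -32$ ($J = -7 + 5 \left(-5\right) = -7 - 25 = -32$)
$M = -32$
$71 + 16 M = 71 + 16 \left(-32\right) = 71 - 512 = -441$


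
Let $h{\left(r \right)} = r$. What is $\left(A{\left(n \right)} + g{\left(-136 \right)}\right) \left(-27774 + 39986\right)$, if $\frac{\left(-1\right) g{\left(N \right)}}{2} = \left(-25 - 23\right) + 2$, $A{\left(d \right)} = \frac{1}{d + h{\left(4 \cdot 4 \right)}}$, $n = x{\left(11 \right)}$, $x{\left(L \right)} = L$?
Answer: $\frac{30346820}{27} \approx 1.124 \cdot 10^{6}$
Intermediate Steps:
$n = 11$
$A{\left(d \right)} = \frac{1}{16 + d}$ ($A{\left(d \right)} = \frac{1}{d + 4 \cdot 4} = \frac{1}{d + 16} = \frac{1}{16 + d}$)
$g{\left(N \right)} = 92$ ($g{\left(N \right)} = - 2 \left(\left(-25 - 23\right) + 2\right) = - 2 \left(-48 + 2\right) = \left(-2\right) \left(-46\right) = 92$)
$\left(A{\left(n \right)} + g{\left(-136 \right)}\right) \left(-27774 + 39986\right) = \left(\frac{1}{16 + 11} + 92\right) \left(-27774 + 39986\right) = \left(\frac{1}{27} + 92\right) 12212 = \frac{2485}{27} \cdot 12212 = \frac{30346820}{27}$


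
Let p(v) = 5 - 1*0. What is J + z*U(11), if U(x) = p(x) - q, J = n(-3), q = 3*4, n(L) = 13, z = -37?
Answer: 272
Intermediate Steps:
p(v) = 5 (p(v) = 5 + 0 = 5)
q = 12
J = 13
U(x) = -7 (U(x) = 5 - 1*12 = 5 - 12 = -7)
J + z*U(11) = 13 - 37*(-7) = 13 + 259 = 272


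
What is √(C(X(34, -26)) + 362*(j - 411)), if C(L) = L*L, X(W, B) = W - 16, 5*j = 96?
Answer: I*√3537690/5 ≈ 376.17*I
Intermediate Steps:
j = 96/5 (j = (⅕)*96 = 96/5 ≈ 19.200)
X(W, B) = -16 + W
C(L) = L²
√(C(X(34, -26)) + 362*(j - 411)) = √((-16 + 34)² + 362*(96/5 - 411)) = √(18² + 362*(-1959/5)) = √(324 - 709158/5) = √(-707538/5) = I*√3537690/5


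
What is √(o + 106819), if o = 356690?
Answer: 3*√51501 ≈ 680.81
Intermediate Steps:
√(o + 106819) = √(356690 + 106819) = √463509 = 3*√51501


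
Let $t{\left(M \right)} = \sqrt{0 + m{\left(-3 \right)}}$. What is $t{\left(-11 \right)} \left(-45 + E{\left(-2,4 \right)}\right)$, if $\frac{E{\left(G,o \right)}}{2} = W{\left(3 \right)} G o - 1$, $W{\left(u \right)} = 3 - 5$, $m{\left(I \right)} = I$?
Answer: $- 15 i \sqrt{3} \approx - 25.981 i$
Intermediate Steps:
$W{\left(u \right)} = -2$ ($W{\left(u \right)} = 3 - 5 = -2$)
$E{\left(G,o \right)} = -2 - 4 G o$ ($E{\left(G,o \right)} = 2 \left(- 2 G o - 1\right) = 2 \left(-1 - 2 G o\right) = -2 - 4 G o$)
$t{\left(M \right)} = i \sqrt{3}$ ($t{\left(M \right)} = \sqrt{0 - 3} = \sqrt{-3} = i \sqrt{3}$)
$t{\left(-11 \right)} \left(-45 + E{\left(-2,4 \right)}\right) = i \sqrt{3} \left(-45 - \left(2 - 32\right)\right) = i \sqrt{3} \left(-45 + \left(-2 + 32\right)\right) = i \sqrt{3} \left(-45 + 30\right) = i \sqrt{3} \left(-15\right) = - 15 i \sqrt{3}$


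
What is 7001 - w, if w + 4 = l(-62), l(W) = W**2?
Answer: 3161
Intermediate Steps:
w = 3840 (w = -4 + (-62)**2 = -4 + 3844 = 3840)
7001 - w = 7001 - 1*3840 = 7001 - 3840 = 3161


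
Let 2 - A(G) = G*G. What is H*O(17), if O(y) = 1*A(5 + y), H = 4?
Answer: -1928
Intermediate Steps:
A(G) = 2 - G**2 (A(G) = 2 - G*G = 2 - G**2)
O(y) = 2 - (5 + y)**2 (O(y) = 1*(2 - (5 + y)**2) = 2 - (5 + y)**2)
H*O(17) = 4*(2 - (5 + 17)**2) = 4*(2 - 1*22**2) = 4*(2 - 1*484) = 4*(2 - 484) = 4*(-482) = -1928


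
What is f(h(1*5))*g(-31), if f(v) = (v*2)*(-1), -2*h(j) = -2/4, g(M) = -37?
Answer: 37/2 ≈ 18.500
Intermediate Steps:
h(j) = 1/4 (h(j) = -(-1)/4 = -1/2*(-1/2) = 1/4)
f(v) = -2*v (f(v) = (2*v)*(-1) = -2*v)
f(h(1*5))*g(-31) = -2*1/4*(-37) = -1/2*(-37) = 37/2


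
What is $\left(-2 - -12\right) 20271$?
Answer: $202710$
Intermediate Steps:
$\left(-2 - -12\right) 20271 = \left(-2 + 12\right) 20271 = 10 \cdot 20271 = 202710$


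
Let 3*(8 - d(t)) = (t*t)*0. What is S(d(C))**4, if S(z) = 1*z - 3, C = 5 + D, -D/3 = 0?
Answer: 625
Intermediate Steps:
D = 0 (D = -3*0 = 0)
C = 5 (C = 5 + 0 = 5)
d(t) = 8 (d(t) = 8 - t*t*0/3 = 8 - t**2*0/3 = 8 - 1/3*0 = 8 + 0 = 8)
S(z) = -3 + z (S(z) = z - 3 = -3 + z)
S(d(C))**4 = (-3 + 8)**4 = 5**4 = 625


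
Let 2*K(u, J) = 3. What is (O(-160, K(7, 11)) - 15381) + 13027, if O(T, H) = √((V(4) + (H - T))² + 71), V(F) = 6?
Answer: -2354 + 9*√1389/2 ≈ -2186.3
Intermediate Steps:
K(u, J) = 3/2 (K(u, J) = (½)*3 = 3/2)
O(T, H) = √(71 + (6 + H - T)²) (O(T, H) = √((6 + (H - T))² + 71) = √((6 + H - T)² + 71) = √(71 + (6 + H - T)²))
(O(-160, K(7, 11)) - 15381) + 13027 = (√(71 + (6 + 3/2 - 1*(-160))²) - 15381) + 13027 = (√(71 + (6 + 3/2 + 160)²) - 15381) + 13027 = (√(71 + (335/2)²) - 15381) + 13027 = (√(71 + 112225/4) - 15381) + 13027 = (√(112509/4) - 15381) + 13027 = (9*√1389/2 - 15381) + 13027 = (-15381 + 9*√1389/2) + 13027 = -2354 + 9*√1389/2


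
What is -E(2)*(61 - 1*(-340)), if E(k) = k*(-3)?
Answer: 2406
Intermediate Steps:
E(k) = -3*k
-E(2)*(61 - 1*(-340)) = -(-3*2)*(61 - 1*(-340)) = -(-6)*(61 + 340) = -(-6)*401 = -1*(-2406) = 2406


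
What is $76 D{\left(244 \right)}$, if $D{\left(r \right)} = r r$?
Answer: $4524736$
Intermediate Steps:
$D{\left(r \right)} = r^{2}$
$76 D{\left(244 \right)} = 76 \cdot 244^{2} = 76 \cdot 59536 = 4524736$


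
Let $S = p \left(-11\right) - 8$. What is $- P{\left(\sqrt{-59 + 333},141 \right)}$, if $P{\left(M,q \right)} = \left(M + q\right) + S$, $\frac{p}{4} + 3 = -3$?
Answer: $-397 - \sqrt{274} \approx -413.55$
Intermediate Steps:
$p = -24$ ($p = -12 + 4 \left(-3\right) = -12 - 12 = -24$)
$S = 256$ ($S = \left(-24\right) \left(-11\right) - 8 = 264 - 8 = 256$)
$P{\left(M,q \right)} = 256 + M + q$ ($P{\left(M,q \right)} = \left(M + q\right) + 256 = 256 + M + q$)
$- P{\left(\sqrt{-59 + 333},141 \right)} = - (256 + \sqrt{-59 + 333} + 141) = - (256 + \sqrt{274} + 141) = - (397 + \sqrt{274}) = -397 - \sqrt{274}$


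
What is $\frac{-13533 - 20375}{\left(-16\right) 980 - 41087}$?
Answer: $\frac{33908}{56767} \approx 0.59732$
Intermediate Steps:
$\frac{-13533 - 20375}{\left(-16\right) 980 - 41087} = - \frac{33908}{-15680 - 41087} = - \frac{33908}{-56767} = \left(-33908\right) \left(- \frac{1}{56767}\right) = \frac{33908}{56767}$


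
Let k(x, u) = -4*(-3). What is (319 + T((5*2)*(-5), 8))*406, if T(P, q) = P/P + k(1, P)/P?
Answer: 3245564/25 ≈ 1.2982e+5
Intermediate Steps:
k(x, u) = 12
T(P, q) = 1 + 12/P (T(P, q) = P/P + 12/P = 1 + 12/P)
(319 + T((5*2)*(-5), 8))*406 = (319 + (12 + (5*2)*(-5))/(((5*2)*(-5))))*406 = (319 + (12 + 10*(-5))/((10*(-5))))*406 = (319 + (12 - 50)/(-50))*406 = (319 - 1/50*(-38))*406 = (319 + 19/25)*406 = (7994/25)*406 = 3245564/25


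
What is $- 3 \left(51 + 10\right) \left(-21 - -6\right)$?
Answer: $2745$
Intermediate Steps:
$- 3 \left(51 + 10\right) \left(-21 - -6\right) = - 3 \cdot 61 \left(-21 + 6\right) = - 3 \cdot 61 \left(-15\right) = \left(-3\right) \left(-915\right) = 2745$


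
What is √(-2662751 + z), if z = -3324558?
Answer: I*√5987309 ≈ 2446.9*I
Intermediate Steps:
√(-2662751 + z) = √(-2662751 - 3324558) = √(-5987309) = I*√5987309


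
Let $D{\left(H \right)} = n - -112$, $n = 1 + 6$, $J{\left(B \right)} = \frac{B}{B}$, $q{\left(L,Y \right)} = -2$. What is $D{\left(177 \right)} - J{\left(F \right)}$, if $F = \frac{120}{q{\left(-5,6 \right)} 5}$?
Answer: $118$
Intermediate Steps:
$F = -12$ ($F = \frac{120}{\left(-2\right) 5} = \frac{120}{-10} = 120 \left(- \frac{1}{10}\right) = -12$)
$J{\left(B \right)} = 1$
$n = 7$
$D{\left(H \right)} = 119$ ($D{\left(H \right)} = 7 - -112 = 7 + 112 = 119$)
$D{\left(177 \right)} - J{\left(F \right)} = 119 - 1 = 118$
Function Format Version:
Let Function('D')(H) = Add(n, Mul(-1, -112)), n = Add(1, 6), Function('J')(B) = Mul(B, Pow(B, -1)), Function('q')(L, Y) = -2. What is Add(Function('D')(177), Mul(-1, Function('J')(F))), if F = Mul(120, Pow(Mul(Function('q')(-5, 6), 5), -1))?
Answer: 118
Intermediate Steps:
F = -12 (F = Mul(120, Pow(Mul(-2, 5), -1)) = Mul(120, Pow(-10, -1)) = Mul(120, Rational(-1, 10)) = -12)
Function('J')(B) = 1
n = 7
Function('D')(H) = 119 (Function('D')(H) = Add(7, Mul(-1, -112)) = Add(7, 112) = 119)
Add(Function('D')(177), Mul(-1, Function('J')(F))) = Add(119, Mul(-1, 1)) = Add(119, -1) = 118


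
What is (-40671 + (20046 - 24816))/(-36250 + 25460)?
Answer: 45441/10790 ≈ 4.2114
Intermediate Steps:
(-40671 + (20046 - 24816))/(-36250 + 25460) = (-40671 - 4770)/(-10790) = -45441*(-1/10790) = 45441/10790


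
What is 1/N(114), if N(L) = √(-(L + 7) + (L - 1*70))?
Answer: -I*√77/77 ≈ -0.11396*I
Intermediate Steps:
N(L) = I*√77 (N(L) = √(-(7 + L) + (L - 70)) = √((-7 - L) + (-70 + L)) = √(-77) = I*√77)
1/N(114) = 1/(I*√77) = -I*√77/77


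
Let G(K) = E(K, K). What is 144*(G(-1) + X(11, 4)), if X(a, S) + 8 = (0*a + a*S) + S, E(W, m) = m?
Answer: 5616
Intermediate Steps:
G(K) = K
X(a, S) = -8 + S + S*a (X(a, S) = -8 + ((0*a + a*S) + S) = -8 + ((0 + S*a) + S) = -8 + (S*a + S) = -8 + (S + S*a) = -8 + S + S*a)
144*(G(-1) + X(11, 4)) = 144*(-1 + (-8 + 4 + 4*11)) = 144*(-1 + (-8 + 4 + 44)) = 144*(-1 + 40) = 144*39 = 5616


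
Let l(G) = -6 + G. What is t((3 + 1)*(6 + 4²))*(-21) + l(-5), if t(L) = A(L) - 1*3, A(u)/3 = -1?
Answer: 115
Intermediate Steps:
A(u) = -3 (A(u) = 3*(-1) = -3)
t(L) = -6 (t(L) = -3 - 1*3 = -3 - 3 = -6)
t((3 + 1)*(6 + 4²))*(-21) + l(-5) = -6*(-21) + (-6 - 5) = 126 - 11 = 115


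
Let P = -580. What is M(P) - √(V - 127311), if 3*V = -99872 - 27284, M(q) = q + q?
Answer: -1160 - I*√1527267/3 ≈ -1160.0 - 411.94*I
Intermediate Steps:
M(q) = 2*q
V = -127156/3 (V = (-99872 - 27284)/3 = (⅓)*(-127156) = -127156/3 ≈ -42385.)
M(P) - √(V - 127311) = 2*(-580) - √(-127156/3 - 127311) = -1160 - √(-509089/3) = -1160 - I*√1527267/3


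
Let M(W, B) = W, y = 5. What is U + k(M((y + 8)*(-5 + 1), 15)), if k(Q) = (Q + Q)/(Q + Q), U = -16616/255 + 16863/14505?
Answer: -15534416/246585 ≈ -62.998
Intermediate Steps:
U = -15781001/246585 (U = -16616*1/255 + 16863*(1/14505) = -16616/255 + 5621/4835 = -15781001/246585 ≈ -63.998)
k(Q) = 1 (k(Q) = (2*Q)/((2*Q)) = (2*Q)*(1/(2*Q)) = 1)
U + k(M((y + 8)*(-5 + 1), 15)) = -15781001/246585 + 1 = -15534416/246585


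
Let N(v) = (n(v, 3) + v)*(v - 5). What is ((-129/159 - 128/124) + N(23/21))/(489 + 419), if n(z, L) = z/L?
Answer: -16402159/1973709612 ≈ -0.0083103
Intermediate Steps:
N(v) = 4*v*(-5 + v)/3 (N(v) = (v/3 + v)*(v - 5) = (v*(⅓) + v)*(-5 + v) = (v/3 + v)*(-5 + v) = (4*v/3)*(-5 + v) = 4*v*(-5 + v)/3)
((-129/159 - 128/124) + N(23/21))/(489 + 419) = ((-129/159 - 128/124) + 4*(23/21)*(-5 + 23/21)/3)/(489 + 419) = ((-129*1/159 - 128*1/124) + 4*(23*(1/21))*(-5 + 23*(1/21))/3)/908 = ((-43/53 - 32/31) + (4/3)*(23/21)*(-5 + 23/21))*(1/908) = (-3029/1643 + (4/3)*(23/21)*(-82/21))*(1/908) = (-3029/1643 - 7544/1323)*(1/908) = -16402159/2173689*1/908 = -16402159/1973709612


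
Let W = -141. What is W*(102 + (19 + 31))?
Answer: -21432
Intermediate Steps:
W*(102 + (19 + 31)) = -141*(102 + (19 + 31)) = -141*(102 + 50) = -141*152 = -21432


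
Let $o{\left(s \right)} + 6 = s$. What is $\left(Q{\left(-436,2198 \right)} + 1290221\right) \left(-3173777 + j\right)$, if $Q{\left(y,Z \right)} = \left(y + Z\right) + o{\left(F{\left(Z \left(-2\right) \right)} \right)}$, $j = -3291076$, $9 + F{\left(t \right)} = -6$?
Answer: $-8352344411586$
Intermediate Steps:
$F{\left(t \right)} = -15$ ($F{\left(t \right)} = -9 - 6 = -15$)
$o{\left(s \right)} = -6 + s$
$Q{\left(y,Z \right)} = -21 + Z + y$ ($Q{\left(y,Z \right)} = \left(y + Z\right) - 21 = \left(Z + y\right) - 21 = -21 + Z + y$)
$\left(Q{\left(-436,2198 \right)} + 1290221\right) \left(-3173777 + j\right) = \left(\left(-21 + 2198 - 436\right) + 1290221\right) \left(-3173777 - 3291076\right) = \left(1741 + 1290221\right) \left(-6464853\right) = 1291962 \left(-6464853\right) = -8352344411586$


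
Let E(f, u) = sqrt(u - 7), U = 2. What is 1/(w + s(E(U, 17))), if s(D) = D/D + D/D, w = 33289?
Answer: 1/33291 ≈ 3.0038e-5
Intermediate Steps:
E(f, u) = sqrt(-7 + u)
s(D) = 2 (s(D) = 1 + 1 = 2)
1/(w + s(E(U, 17))) = 1/(33289 + 2) = 1/33291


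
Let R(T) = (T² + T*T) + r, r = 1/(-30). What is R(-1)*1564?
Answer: 46138/15 ≈ 3075.9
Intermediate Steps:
r = -1/30 ≈ -0.033333
R(T) = -1/30 + 2*T² (R(T) = (T² + T*T) - 1/30 = (T² + T²) - 1/30 = 2*T² - 1/30 = -1/30 + 2*T²)
R(-1)*1564 = (-1/30 + 2*(-1)²)*1564 = (-1/30 + 2*1)*1564 = (-1/30 + 2)*1564 = (59/30)*1564 = 46138/15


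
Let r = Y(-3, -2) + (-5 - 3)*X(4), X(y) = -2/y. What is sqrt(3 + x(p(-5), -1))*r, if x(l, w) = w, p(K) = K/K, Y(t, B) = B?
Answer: 2*sqrt(2) ≈ 2.8284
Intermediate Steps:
p(K) = 1
r = 2 (r = -2 + (-5 - 3)*(-2/4) = -2 - (-16)/4 = -2 - 8*(-1/2) = -2 + 4 = 2)
sqrt(3 + x(p(-5), -1))*r = sqrt(3 - 1)*2 = sqrt(2)*2 = 2*sqrt(2)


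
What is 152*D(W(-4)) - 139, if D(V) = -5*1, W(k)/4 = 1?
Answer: -899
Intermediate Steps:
W(k) = 4 (W(k) = 4*1 = 4)
D(V) = -5
152*D(W(-4)) - 139 = 152*(-5) - 139 = -760 - 139 = -899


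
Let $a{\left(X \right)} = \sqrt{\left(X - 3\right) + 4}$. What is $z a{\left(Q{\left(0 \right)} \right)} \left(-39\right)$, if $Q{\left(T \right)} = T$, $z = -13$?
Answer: $507$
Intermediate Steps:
$a{\left(X \right)} = \sqrt{1 + X}$ ($a{\left(X \right)} = \sqrt{\left(-3 + X\right) + 4} = \sqrt{1 + X}$)
$z a{\left(Q{\left(0 \right)} \right)} \left(-39\right) = - 13 \sqrt{1 + 0} \left(-39\right) = - 13 \sqrt{1} \left(-39\right) = \left(-13\right) 1 \left(-39\right) = \left(-13\right) \left(-39\right) = 507$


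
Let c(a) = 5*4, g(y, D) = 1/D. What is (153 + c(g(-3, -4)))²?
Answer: 29929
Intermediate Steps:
c(a) = 20
(153 + c(g(-3, -4)))² = (153 + 20)² = 173² = 29929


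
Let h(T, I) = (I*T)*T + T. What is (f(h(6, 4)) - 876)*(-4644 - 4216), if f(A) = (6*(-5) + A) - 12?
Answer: 6804480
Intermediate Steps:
h(T, I) = T + I*T**2 (h(T, I) = I*T**2 + T = T + I*T**2)
f(A) = -42 + A (f(A) = (-30 + A) - 12 = -42 + A)
(f(h(6, 4)) - 876)*(-4644 - 4216) = ((-42 + 6*(1 + 4*6)) - 876)*(-4644 - 4216) = ((-42 + 6*(1 + 24)) - 876)*(-8860) = ((-42 + 6*25) - 876)*(-8860) = ((-42 + 150) - 876)*(-8860) = (108 - 876)*(-8860) = -768*(-8860) = 6804480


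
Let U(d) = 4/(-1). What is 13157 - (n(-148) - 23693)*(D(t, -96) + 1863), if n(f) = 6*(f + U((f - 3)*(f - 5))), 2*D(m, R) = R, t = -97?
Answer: 44671232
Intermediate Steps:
D(m, R) = R/2
U(d) = -4 (U(d) = 4*(-1) = -4)
n(f) = -24 + 6*f (n(f) = 6*(f - 4) = 6*(-4 + f) = -24 + 6*f)
13157 - (n(-148) - 23693)*(D(t, -96) + 1863) = 13157 - ((-24 + 6*(-148)) - 23693)*((½)*(-96) + 1863) = 13157 - ((-24 - 888) - 23693)*(-48 + 1863) = 13157 - (-912 - 23693)*1815 = 13157 - (-24605)*1815 = 13157 - 1*(-44658075) = 13157 + 44658075 = 44671232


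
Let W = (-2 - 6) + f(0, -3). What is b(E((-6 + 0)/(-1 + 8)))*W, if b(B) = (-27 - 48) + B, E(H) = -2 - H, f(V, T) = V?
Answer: 4264/7 ≈ 609.14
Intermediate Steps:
W = -8 (W = (-2 - 6) + 0 = -8 + 0 = -8)
b(B) = -75 + B
b(E((-6 + 0)/(-1 + 8)))*W = (-75 + (-2 - (-6 + 0)/(-1 + 8)))*(-8) = (-75 + (-2 - (-6)/7))*(-8) = (-75 + (-2 - 1*(-6/7)))*(-8) = (-75 + (-2 + 6/7))*(-8) = (-75 - 8/7)*(-8) = -533/7*(-8) = 4264/7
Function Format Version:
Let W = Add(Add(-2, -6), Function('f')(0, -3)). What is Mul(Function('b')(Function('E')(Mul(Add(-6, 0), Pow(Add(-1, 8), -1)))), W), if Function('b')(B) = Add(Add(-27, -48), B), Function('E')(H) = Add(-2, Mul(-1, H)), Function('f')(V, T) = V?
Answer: Rational(4264, 7) ≈ 609.14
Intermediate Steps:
W = -8 (W = Add(Add(-2, -6), 0) = Add(-8, 0) = -8)
Function('b')(B) = Add(-75, B)
Mul(Function('b')(Function('E')(Mul(Add(-6, 0), Pow(Add(-1, 8), -1)))), W) = Mul(Add(-75, Add(-2, Mul(-1, Mul(Add(-6, 0), Pow(Add(-1, 8), -1))))), -8) = Mul(Add(-75, Add(-2, Mul(-1, Mul(-6, Pow(7, -1))))), -8) = Mul(Add(-75, Add(-2, Mul(-1, Mul(-6, Rational(1, 7))))), -8) = Mul(Add(-75, Add(-2, Mul(-1, Rational(-6, 7)))), -8) = Mul(Add(-75, Add(-2, Rational(6, 7))), -8) = Mul(Add(-75, Rational(-8, 7)), -8) = Mul(Rational(-533, 7), -8) = Rational(4264, 7)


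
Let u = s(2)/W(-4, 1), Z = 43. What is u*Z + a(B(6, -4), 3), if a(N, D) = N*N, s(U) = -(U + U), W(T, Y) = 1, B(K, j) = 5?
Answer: -147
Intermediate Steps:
s(U) = -2*U
a(N, D) = N²
u = -4 (u = -2*2/1 = -4*1 = -4)
u*Z + a(B(6, -4), 3) = -4*43 + 5² = -172 + 25 = -147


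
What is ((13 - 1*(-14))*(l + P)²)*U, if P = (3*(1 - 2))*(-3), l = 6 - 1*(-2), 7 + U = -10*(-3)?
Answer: 179469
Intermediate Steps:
U = 23 (U = -7 - 10*(-3) = -7 + 30 = 23)
l = 8 (l = 6 + 2 = 8)
P = 9 (P = (3*(-1))*(-3) = -3*(-3) = 9)
((13 - 1*(-14))*(l + P)²)*U = ((13 - 1*(-14))*(8 + 9)²)*23 = ((13 + 14)*17²)*23 = (27*289)*23 = 7803*23 = 179469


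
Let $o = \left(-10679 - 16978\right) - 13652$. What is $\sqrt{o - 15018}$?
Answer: $i \sqrt{56327} \approx 237.33 i$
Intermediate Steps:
$o = -41309$ ($o = -27657 - 13652 = -41309$)
$\sqrt{o - 15018} = \sqrt{-41309 - 15018} = \sqrt{-56327} = i \sqrt{56327}$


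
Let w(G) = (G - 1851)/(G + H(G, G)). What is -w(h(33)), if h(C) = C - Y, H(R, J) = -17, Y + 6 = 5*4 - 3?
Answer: 1829/5 ≈ 365.80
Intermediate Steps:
Y = 11 (Y = -6 + (5*4 - 3) = -6 + (20 - 3) = -6 + 17 = 11)
h(C) = -11 + C (h(C) = C - 1*11 = C - 11 = -11 + C)
w(G) = (-1851 + G)/(-17 + G) (w(G) = (G - 1851)/(G - 17) = (-1851 + G)/(-17 + G))
-w(h(33)) = -(-1851 + (-11 + 33))/(-17 + (-11 + 33)) = -(-1851 + 22)/(-17 + 22) = -(-1829)/5 = -1*(-1829/5) = 1829/5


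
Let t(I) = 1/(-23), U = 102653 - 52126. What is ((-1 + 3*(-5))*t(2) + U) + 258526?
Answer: 7108235/23 ≈ 3.0905e+5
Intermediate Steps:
U = 50527
t(I) = -1/23
((-1 + 3*(-5))*t(2) + U) + 258526 = ((-1 + 3*(-5))*(-1/23) + 50527) + 258526 = ((-1 - 15)*(-1/23) + 50527) + 258526 = (-16*(-1/23) + 50527) + 258526 = (16/23 + 50527) + 258526 = 1162137/23 + 258526 = 7108235/23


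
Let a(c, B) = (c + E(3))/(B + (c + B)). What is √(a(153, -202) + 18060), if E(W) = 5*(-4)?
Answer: √1137764677/251 ≈ 134.39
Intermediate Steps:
E(W) = -20
a(c, B) = (-20 + c)/(c + 2*B) (a(c, B) = (c - 20)/(B + (c + B)) = (-20 + c)/(B + (B + c)) = (-20 + c)/(c + 2*B))
√(a(153, -202) + 18060) = √((-20 + 153)/(153 + 2*(-202)) + 18060) = √(133/(153 - 404) + 18060) = √(133/(-251) + 18060) = √(-1/251*133 + 18060) = √(-133/251 + 18060) = √(4532927/251) = √1137764677/251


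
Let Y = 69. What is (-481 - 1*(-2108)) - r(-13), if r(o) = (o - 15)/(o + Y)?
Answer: 3255/2 ≈ 1627.5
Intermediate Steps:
r(o) = (-15 + o)/(69 + o) (r(o) = (o - 15)/(o + 69) = (-15 + o)/(69 + o))
(-481 - 1*(-2108)) - r(-13) = (-481 - 1*(-2108)) - (-15 - 13)/(69 - 13) = (-481 + 2108) - (-28)/56 = 1627 - (-28)/56 = 1627 - 1*(-½) = 1627 + ½ = 3255/2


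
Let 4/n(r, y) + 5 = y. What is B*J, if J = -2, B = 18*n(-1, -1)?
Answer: 24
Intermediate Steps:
n(r, y) = 4/(-5 + y)
B = -12 (B = 18*(4/(-5 - 1)) = 18*(4/(-6)) = 18*(4*(-1/6)) = 18*(-2/3) = -12)
B*J = -12*(-2) = 24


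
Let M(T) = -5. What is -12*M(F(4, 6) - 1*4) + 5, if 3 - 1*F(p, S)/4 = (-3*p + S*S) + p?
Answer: 65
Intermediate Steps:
F(p, S) = 12 - 4*S² + 8*p (F(p, S) = 12 - 4*((-3*p + S*S) + p) = 12 - 4*((-3*p + S²) + p) = 12 - 4*((S² - 3*p) + p) = 12 - 4*(S² - 2*p) = 12 + (-4*S² + 8*p) = 12 - 4*S² + 8*p)
-12*M(F(4, 6) - 1*4) + 5 = -12*(-5) + 5 = 60 + 5 = 65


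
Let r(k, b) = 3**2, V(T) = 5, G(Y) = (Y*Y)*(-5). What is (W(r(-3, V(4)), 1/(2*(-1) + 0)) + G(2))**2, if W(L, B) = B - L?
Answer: 3481/4 ≈ 870.25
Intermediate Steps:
G(Y) = -5*Y**2 (G(Y) = Y**2*(-5) = -5*Y**2)
r(k, b) = 9
(W(r(-3, V(4)), 1/(2*(-1) + 0)) + G(2))**2 = ((1/(2*(-1) + 0) - 1*9) - 5*2**2)**2 = ((1/(-2 + 0) - 9) - 5*4)**2 = ((1/(-2) - 9) - 20)**2 = ((-1/2 - 9) - 20)**2 = (-19/2 - 20)**2 = (-59/2)**2 = 3481/4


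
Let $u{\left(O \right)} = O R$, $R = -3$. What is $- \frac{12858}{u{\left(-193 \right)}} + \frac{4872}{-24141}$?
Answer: $- \frac{34802874}{1553071} \approx -22.409$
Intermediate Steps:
$u{\left(O \right)} = - 3 O$ ($u{\left(O \right)} = O \left(-3\right) = - 3 O$)
$- \frac{12858}{u{\left(-193 \right)}} + \frac{4872}{-24141} = - \frac{12858}{\left(-3\right) \left(-193\right)} + \frac{4872}{-24141} = - \frac{12858}{579} + 4872 \left(- \frac{1}{24141}\right) = \left(-12858\right) \frac{1}{579} - \frac{1624}{8047} = - \frac{4286}{193} - \frac{1624}{8047} = - \frac{34802874}{1553071}$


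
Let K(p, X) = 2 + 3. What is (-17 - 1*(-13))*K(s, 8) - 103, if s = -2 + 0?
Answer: -123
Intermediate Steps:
s = -2
K(p, X) = 5
(-17 - 1*(-13))*K(s, 8) - 103 = (-17 - 1*(-13))*5 - 103 = (-17 + 13)*5 - 103 = -4*5 - 103 = -20 - 103 = -123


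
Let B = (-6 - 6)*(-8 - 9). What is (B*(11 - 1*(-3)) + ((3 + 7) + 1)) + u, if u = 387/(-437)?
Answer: 1252492/437 ≈ 2866.1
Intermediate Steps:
u = -387/437 (u = 387*(-1/437) = -387/437 ≈ -0.88558)
B = 204 (B = -12*(-17) = 204)
(B*(11 - 1*(-3)) + ((3 + 7) + 1)) + u = (204*(11 - 1*(-3)) + ((3 + 7) + 1)) - 387/437 = (204*(11 + 3) + (10 + 1)) - 387/437 = (204*14 + 11) - 387/437 = (2856 + 11) - 387/437 = 2867 - 387/437 = 1252492/437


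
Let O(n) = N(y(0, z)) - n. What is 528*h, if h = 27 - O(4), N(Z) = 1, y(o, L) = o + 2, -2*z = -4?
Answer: 15840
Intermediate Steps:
z = 2 (z = -½*(-4) = 2)
y(o, L) = 2 + o
O(n) = 1 - n
h = 30 (h = 27 - (1 - 1*4) = 27 - (1 - 4) = 27 - 1*(-3) = 27 + 3 = 30)
528*h = 528*30 = 15840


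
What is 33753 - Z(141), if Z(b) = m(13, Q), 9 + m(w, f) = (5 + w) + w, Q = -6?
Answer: 33731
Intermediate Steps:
m(w, f) = -4 + 2*w (m(w, f) = -9 + ((5 + w) + w) = -9 + (5 + 2*w) = -4 + 2*w)
Z(b) = 22 (Z(b) = -4 + 2*13 = -4 + 26 = 22)
33753 - Z(141) = 33753 - 1*22 = 33753 - 22 = 33731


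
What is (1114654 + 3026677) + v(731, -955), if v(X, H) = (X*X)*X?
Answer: 394759222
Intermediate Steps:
v(X, H) = X³ (v(X, H) = X²*X = X³)
(1114654 + 3026677) + v(731, -955) = (1114654 + 3026677) + 731³ = 4141331 + 390617891 = 394759222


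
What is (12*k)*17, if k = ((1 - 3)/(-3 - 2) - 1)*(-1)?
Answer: 612/5 ≈ 122.40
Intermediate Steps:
k = 3/5 (k = (-2/(-5) - 1)*(-1) = (-2*(-1/5) - 1)*(-1) = (2/5 - 1)*(-1) = -3/5*(-1) = 3/5 ≈ 0.60000)
(12*k)*17 = (12*(3/5))*17 = (36/5)*17 = 612/5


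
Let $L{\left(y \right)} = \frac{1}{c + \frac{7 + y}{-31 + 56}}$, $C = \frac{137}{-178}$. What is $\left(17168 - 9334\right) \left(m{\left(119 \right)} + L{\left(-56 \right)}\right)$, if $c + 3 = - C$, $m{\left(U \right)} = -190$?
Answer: $- \frac{27790174920}{18647} \approx -1.4903 \cdot 10^{6}$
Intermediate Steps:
$C = - \frac{137}{178}$ ($C = 137 \left(- \frac{1}{178}\right) = - \frac{137}{178} \approx -0.76966$)
$c = - \frac{397}{178}$ ($c = -3 - - \frac{137}{178} = -3 + \frac{137}{178} = - \frac{397}{178} \approx -2.2303$)
$L{\left(y \right)} = \frac{1}{- \frac{8679}{4450} + \frac{y}{25}}$ ($L{\left(y \right)} = \frac{1}{- \frac{397}{178} + \frac{7 + y}{-31 + 56}} = \frac{1}{- \frac{397}{178} + \frac{7 + y}{25}} = \frac{1}{- \frac{397}{178} + \left(7 + y\right) \frac{1}{25}} = \frac{1}{- \frac{397}{178} + \left(\frac{7}{25} + \frac{y}{25}\right)} = \frac{1}{- \frac{8679}{4450} + \frac{y}{25}}$)
$\left(17168 - 9334\right) \left(m{\left(119 \right)} + L{\left(-56 \right)}\right) = \left(17168 - 9334\right) \left(-190 + \frac{4450}{-8679 + 178 \left(-56\right)}\right) = 7834 \left(-190 + \frac{4450}{-8679 - 9968}\right) = 7834 \left(-190 + \frac{4450}{-18647}\right) = 7834 \left(-190 + 4450 \left(- \frac{1}{18647}\right)\right) = 7834 \left(-190 - \frac{4450}{18647}\right) = 7834 \left(- \frac{3547380}{18647}\right) = - \frac{27790174920}{18647}$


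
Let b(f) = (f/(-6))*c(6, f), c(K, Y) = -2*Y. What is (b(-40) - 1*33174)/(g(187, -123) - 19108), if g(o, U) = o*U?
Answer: 97922/126327 ≈ 0.77515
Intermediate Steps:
b(f) = f²/3 (b(f) = (f/(-6))*(-2*f) = (f*(-⅙))*(-2*f) = (-f/6)*(-2*f) = f²/3)
g(o, U) = U*o
(b(-40) - 1*33174)/(g(187, -123) - 19108) = ((⅓)*(-40)² - 1*33174)/(-123*187 - 19108) = ((⅓)*1600 - 33174)/(-23001 - 19108) = (1600/3 - 33174)/(-42109) = -97922/3*(-1/42109) = 97922/126327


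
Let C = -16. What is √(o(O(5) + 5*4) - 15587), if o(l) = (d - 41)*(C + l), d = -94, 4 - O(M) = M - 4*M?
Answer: 2*I*√4673 ≈ 136.72*I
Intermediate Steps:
O(M) = 4 + 3*M (O(M) = 4 - (M - 4*M) = 4 - (-3)*M = 4 + 3*M)
o(l) = 2160 - 135*l (o(l) = (-94 - 41)*(-16 + l) = -135*(-16 + l) = 2160 - 135*l)
√(o(O(5) + 5*4) - 15587) = √((2160 - 135*((4 + 3*5) + 5*4)) - 15587) = √((2160 - 135*((4 + 15) + 20)) - 15587) = √((2160 - 135*(19 + 20)) - 15587) = √((2160 - 135*39) - 15587) = √((2160 - 5265) - 15587) = √(-3105 - 15587) = √(-18692) = 2*I*√4673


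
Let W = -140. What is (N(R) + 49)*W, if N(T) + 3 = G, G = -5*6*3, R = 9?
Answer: 6160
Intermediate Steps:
G = -90 (G = -30*3 = -90)
N(T) = -93 (N(T) = -3 - 90 = -93)
(N(R) + 49)*W = (-93 + 49)*(-140) = -44*(-140) = 6160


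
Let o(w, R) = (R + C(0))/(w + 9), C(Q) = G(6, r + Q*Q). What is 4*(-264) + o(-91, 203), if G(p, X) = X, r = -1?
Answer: -43397/41 ≈ -1058.5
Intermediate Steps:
C(Q) = -1 + Q² (C(Q) = -1 + Q*Q = -1 + Q²)
o(w, R) = (-1 + R)/(9 + w) (o(w, R) = (R + (-1 + 0²))/(w + 9) = (R + (-1 + 0))/(9 + w) = (R - 1)/(9 + w) = (-1 + R)/(9 + w))
4*(-264) + o(-91, 203) = 4*(-264) + (-1 + 203)/(9 - 91) = -1056 + 202/(-82) = -1056 - 1/82*202 = -1056 - 101/41 = -43397/41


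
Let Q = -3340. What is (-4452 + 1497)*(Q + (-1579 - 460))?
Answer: 15894945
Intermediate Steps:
(-4452 + 1497)*(Q + (-1579 - 460)) = (-4452 + 1497)*(-3340 + (-1579 - 460)) = -2955*(-3340 - 2039) = -2955*(-5379) = 15894945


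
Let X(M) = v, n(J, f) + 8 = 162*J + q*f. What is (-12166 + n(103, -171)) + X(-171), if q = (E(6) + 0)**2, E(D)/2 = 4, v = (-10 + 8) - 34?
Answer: -6468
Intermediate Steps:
v = -36 (v = -2 - 34 = -36)
E(D) = 8 (E(D) = 2*4 = 8)
q = 64 (q = (8 + 0)**2 = 8**2 = 64)
n(J, f) = -8 + 64*f + 162*J (n(J, f) = -8 + (162*J + 64*f) = -8 + (64*f + 162*J) = -8 + 64*f + 162*J)
X(M) = -36
(-12166 + n(103, -171)) + X(-171) = (-12166 + (-8 + 64*(-171) + 162*103)) - 36 = (-12166 + (-8 - 10944 + 16686)) - 36 = (-12166 + 5734) - 36 = -6432 - 36 = -6468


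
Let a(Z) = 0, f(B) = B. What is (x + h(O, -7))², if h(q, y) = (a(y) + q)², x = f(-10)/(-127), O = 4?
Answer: 4169764/16129 ≈ 258.53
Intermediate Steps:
x = 10/127 (x = -10/(-127) = -10*(-1/127) = 10/127 ≈ 0.078740)
h(q, y) = q² (h(q, y) = (0 + q)² = q²)
(x + h(O, -7))² = (10/127 + 4²)² = (10/127 + 16)² = (2042/127)² = 4169764/16129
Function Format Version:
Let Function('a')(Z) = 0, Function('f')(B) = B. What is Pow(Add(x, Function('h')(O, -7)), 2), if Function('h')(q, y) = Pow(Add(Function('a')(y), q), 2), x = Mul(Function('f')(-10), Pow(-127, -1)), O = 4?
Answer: Rational(4169764, 16129) ≈ 258.53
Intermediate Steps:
x = Rational(10, 127) (x = Mul(-10, Pow(-127, -1)) = Mul(-10, Rational(-1, 127)) = Rational(10, 127) ≈ 0.078740)
Function('h')(q, y) = Pow(q, 2) (Function('h')(q, y) = Pow(Add(0, q), 2) = Pow(q, 2))
Pow(Add(x, Function('h')(O, -7)), 2) = Pow(Add(Rational(10, 127), Pow(4, 2)), 2) = Pow(Add(Rational(10, 127), 16), 2) = Pow(Rational(2042, 127), 2) = Rational(4169764, 16129)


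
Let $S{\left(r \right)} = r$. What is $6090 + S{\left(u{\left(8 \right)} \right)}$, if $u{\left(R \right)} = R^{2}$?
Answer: $6154$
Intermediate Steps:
$6090 + S{\left(u{\left(8 \right)} \right)} = 6090 + 8^{2} = 6090 + 64 = 6154$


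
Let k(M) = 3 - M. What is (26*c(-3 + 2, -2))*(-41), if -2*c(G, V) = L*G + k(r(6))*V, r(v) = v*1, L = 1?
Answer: 2665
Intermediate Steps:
r(v) = v
c(G, V) = -G/2 + 3*V/2 (c(G, V) = -(1*G + (3 - 1*6)*V)/2 = -(G + (3 - 6)*V)/2 = -(G - 3*V)/2 = -G/2 + 3*V/2)
(26*c(-3 + 2, -2))*(-41) = (26*(-(-3 + 2)/2 + (3/2)*(-2)))*(-41) = (26*(-1/2*(-1) - 3))*(-41) = (26*(1/2 - 3))*(-41) = (26*(-5/2))*(-41) = -65*(-41) = 2665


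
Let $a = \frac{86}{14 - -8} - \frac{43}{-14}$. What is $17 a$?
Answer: $\frac{18275}{154} \approx 118.67$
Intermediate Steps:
$a = \frac{1075}{154}$ ($a = \frac{86}{14 + 8} - - \frac{43}{14} = \frac{86}{22} + \frac{43}{14} = 86 \cdot \frac{1}{22} + \frac{43}{14} = \frac{43}{11} + \frac{43}{14} = \frac{1075}{154} \approx 6.9805$)
$17 a = 17 \cdot \frac{1075}{154} = \frac{18275}{154}$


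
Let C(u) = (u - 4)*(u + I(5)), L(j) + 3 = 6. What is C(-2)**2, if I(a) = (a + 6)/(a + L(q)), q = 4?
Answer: 225/16 ≈ 14.063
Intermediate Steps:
L(j) = 3 (L(j) = -3 + 6 = 3)
I(a) = (6 + a)/(3 + a) (I(a) = (a + 6)/(a + 3) = (6 + a)/(3 + a))
C(u) = (-4 + u)*(11/8 + u) (C(u) = (u - 4)*(u + (6 + 5)/(3 + 5)) = (-4 + u)*(u + 11/8) = (-4 + u)*(11/8 + u))
C(-2)**2 = (-11/2 + (-2)**2 - 21/8*(-2))**2 = (-11/2 + 4 + 21/4)**2 = (15/4)**2 = 225/16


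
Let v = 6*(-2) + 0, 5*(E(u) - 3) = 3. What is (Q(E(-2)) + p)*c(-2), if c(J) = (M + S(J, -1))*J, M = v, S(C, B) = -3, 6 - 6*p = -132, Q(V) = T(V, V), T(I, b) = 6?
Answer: 870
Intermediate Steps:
E(u) = 18/5 (E(u) = 3 + (⅕)*3 = 3 + ⅗ = 18/5)
v = -12 (v = -12 + 0 = -12)
Q(V) = 6
p = 23 (p = 1 - ⅙*(-132) = 1 + 22 = 23)
M = -12
c(J) = -15*J (c(J) = (-12 - 3)*J = -15*J)
(Q(E(-2)) + p)*c(-2) = (6 + 23)*(-15*(-2)) = 29*30 = 870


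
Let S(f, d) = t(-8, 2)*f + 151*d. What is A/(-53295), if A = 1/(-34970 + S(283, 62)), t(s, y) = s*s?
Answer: 1/399499320 ≈ 2.5031e-9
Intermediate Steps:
t(s, y) = s**2
S(f, d) = 64*f + 151*d (S(f, d) = (-8)**2*f + 151*d = 64*f + 151*d)
A = -1/7496 (A = 1/(-34970 + (64*283 + 151*62)) = 1/(-34970 + (18112 + 9362)) = 1/(-34970 + 27474) = 1/(-7496) = -1/7496 ≈ -0.00013340)
A/(-53295) = -1/7496/(-53295) = -1/7496*(-1/53295) = 1/399499320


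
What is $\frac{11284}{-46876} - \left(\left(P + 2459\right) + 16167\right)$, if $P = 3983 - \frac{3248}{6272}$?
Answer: $- \frac{14837290901}{656264} \approx -22609.0$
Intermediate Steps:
$P = \frac{223019}{56}$ ($P = 3983 - \frac{29}{56} = \frac{223019}{56} \approx 3982.5$)
$\frac{11284}{-46876} - \left(\left(P + 2459\right) + 16167\right) = \frac{11284}{-46876} - \left(\left(\frac{223019}{56} + 2459\right) + 16167\right) = 11284 \left(- \frac{1}{46876}\right) - \left(\frac{360723}{56} + 16167\right) = - \frac{2821}{11719} - \frac{1266075}{56} = - \frac{14837290901}{656264}$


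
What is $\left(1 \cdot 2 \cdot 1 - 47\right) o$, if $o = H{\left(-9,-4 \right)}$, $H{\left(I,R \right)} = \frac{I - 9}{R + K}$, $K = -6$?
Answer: $-81$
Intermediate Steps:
$H{\left(I,R \right)} = \frac{-9 + I}{-6 + R}$ ($H{\left(I,R \right)} = \frac{I - 9}{R - 6} = \frac{-9 + I}{-6 + R}$)
$o = \frac{9}{5}$ ($o = \frac{-9 - 9}{-6 - 4} = \frac{1}{-10} \left(-18\right) = \left(- \frac{1}{10}\right) \left(-18\right) = \frac{9}{5} \approx 1.8$)
$\left(1 \cdot 2 \cdot 1 - 47\right) o = \left(1 \cdot 2 \cdot 1 - 47\right) \frac{9}{5} = \left(2 \cdot 1 - 47\right) \frac{9}{5} = \left(2 - 47\right) \frac{9}{5} = \left(-45\right) \frac{9}{5} = -81$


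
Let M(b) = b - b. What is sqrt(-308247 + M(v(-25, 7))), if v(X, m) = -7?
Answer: I*sqrt(308247) ≈ 555.2*I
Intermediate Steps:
M(b) = 0
sqrt(-308247 + M(v(-25, 7))) = sqrt(-308247 + 0) = sqrt(-308247) = I*sqrt(308247)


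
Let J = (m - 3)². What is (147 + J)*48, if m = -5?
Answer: 10128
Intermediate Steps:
J = 64 (J = (-5 - 3)² = (-8)² = 64)
(147 + J)*48 = (147 + 64)*48 = 211*48 = 10128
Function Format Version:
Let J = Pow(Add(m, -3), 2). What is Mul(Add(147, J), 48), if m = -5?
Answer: 10128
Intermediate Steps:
J = 64 (J = Pow(Add(-5, -3), 2) = Pow(-8, 2) = 64)
Mul(Add(147, J), 48) = Mul(Add(147, 64), 48) = Mul(211, 48) = 10128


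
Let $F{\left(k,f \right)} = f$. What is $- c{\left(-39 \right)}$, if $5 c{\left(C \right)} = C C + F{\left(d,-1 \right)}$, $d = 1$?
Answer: $-304$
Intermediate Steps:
$c{\left(C \right)} = - \frac{1}{5} + \frac{C^{2}}{5}$ ($c{\left(C \right)} = \frac{C C - 1}{5} = \frac{C^{2} - 1}{5} = \frac{-1 + C^{2}}{5} = - \frac{1}{5} + \frac{C^{2}}{5}$)
$- c{\left(-39 \right)} = - (- \frac{1}{5} + \frac{\left(-39\right)^{2}}{5}) = - (- \frac{1}{5} + \frac{1}{5} \cdot 1521) = - (- \frac{1}{5} + \frac{1521}{5}) = \left(-1\right) 304 = -304$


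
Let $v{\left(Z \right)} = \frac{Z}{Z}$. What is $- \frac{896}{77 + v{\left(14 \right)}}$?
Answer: $- \frac{448}{39} \approx -11.487$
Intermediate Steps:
$v{\left(Z \right)} = 1$
$- \frac{896}{77 + v{\left(14 \right)}} = - \frac{896}{77 + 1} = - \frac{896}{78} = \left(-896\right) \frac{1}{78} = - \frac{448}{39}$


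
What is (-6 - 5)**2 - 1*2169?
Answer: -2048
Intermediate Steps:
(-6 - 5)**2 - 1*2169 = (-11)**2 - 2169 = 121 - 2169 = -2048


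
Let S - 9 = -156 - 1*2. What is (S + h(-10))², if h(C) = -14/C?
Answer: 544644/25 ≈ 21786.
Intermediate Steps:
S = -149 (S = 9 + (-156 - 1*2) = 9 + (-156 - 2) = 9 - 158 = -149)
(S + h(-10))² = (-149 - 14/(-10))² = (-149 - 14*(-⅒))² = (-149 + 7/5)² = (-738/5)² = 544644/25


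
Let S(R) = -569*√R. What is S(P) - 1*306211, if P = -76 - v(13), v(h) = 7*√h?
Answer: -306211 - 569*I*√(76 + 7*√13) ≈ -3.0621e+5 - 5725.1*I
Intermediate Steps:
P = -76 - 7*√13 ≈ -101.24
S(P) - 1*306211 = -569*√(-76 - 7*√13) - 1*306211 = -569*√(-76 - 7*√13) - 306211 = -306211 - 569*√(-76 - 7*√13)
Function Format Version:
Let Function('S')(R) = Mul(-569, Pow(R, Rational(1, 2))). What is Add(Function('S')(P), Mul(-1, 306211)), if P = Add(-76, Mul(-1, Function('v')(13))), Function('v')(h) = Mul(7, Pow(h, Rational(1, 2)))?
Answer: Add(-306211, Mul(-569, I, Pow(Add(76, Mul(7, Pow(13, Rational(1, 2)))), Rational(1, 2)))) ≈ Add(-3.0621e+5, Mul(-5725.1, I))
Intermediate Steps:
P = Add(-76, Mul(-7, Pow(13, Rational(1, 2)))) (P = Add(-76, Mul(-1, Mul(7, Pow(13, Rational(1, 2))))) = Add(-76, Mul(-7, Pow(13, Rational(1, 2)))) ≈ -101.24)
Add(Function('S')(P), Mul(-1, 306211)) = Add(Mul(-569, Pow(Add(-76, Mul(-7, Pow(13, Rational(1, 2)))), Rational(1, 2))), Mul(-1, 306211)) = Add(Mul(-569, Pow(Add(-76, Mul(-7, Pow(13, Rational(1, 2)))), Rational(1, 2))), -306211) = Add(-306211, Mul(-569, Pow(Add(-76, Mul(-7, Pow(13, Rational(1, 2)))), Rational(1, 2))))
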